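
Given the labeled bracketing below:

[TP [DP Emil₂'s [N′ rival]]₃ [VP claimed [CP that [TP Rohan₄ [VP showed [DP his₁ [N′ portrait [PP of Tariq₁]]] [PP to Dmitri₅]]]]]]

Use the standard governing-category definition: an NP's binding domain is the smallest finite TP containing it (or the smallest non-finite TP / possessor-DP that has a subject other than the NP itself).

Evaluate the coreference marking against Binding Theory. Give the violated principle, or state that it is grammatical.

Principle C

The two coindexed NPs are *his₁* and *Tariq₁*.
*Tariq₁* is an R-expression. Principle C requires it to be free everywhere.
*his₁* c-commands it and carries the same index.
The R-expression is bound → Principle C violation.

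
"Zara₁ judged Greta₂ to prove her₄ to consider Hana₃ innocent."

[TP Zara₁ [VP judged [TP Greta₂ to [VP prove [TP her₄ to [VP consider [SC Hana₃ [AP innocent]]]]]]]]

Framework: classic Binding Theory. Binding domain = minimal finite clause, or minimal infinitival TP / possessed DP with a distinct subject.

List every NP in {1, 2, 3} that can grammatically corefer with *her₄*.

*her* is a pronoun, so Principle B applies: it must be free in its binding domain.
Binding domain of *her₄*: the embedded TP, whose subject is Greta₂.
*Zara₁* c-commands the pronoun but from outside its binding domain, and is not c-commanded by it → coindexation permitted.
*Greta₂* c-commands the pronoun within its binding domain → coindexation would violate Principle B.
*Hana₃*: the pronoun c-commands this R-expression → coindexation would violate Principle C on *Hana₃*.

{1}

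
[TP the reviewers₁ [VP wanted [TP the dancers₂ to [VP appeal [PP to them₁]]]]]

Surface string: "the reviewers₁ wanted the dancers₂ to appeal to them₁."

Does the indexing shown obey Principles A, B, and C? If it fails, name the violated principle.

grammatical

The two coindexed NPs are *the reviewers₁* and *them₁*.
*them₁* is a pronoun; its binding domain is the embedded TP, whose subject is the dancers₂. Within that domain it is c-commanded only by *the dancers₂*, which carries a different index — the pronoun is free locally, so Principle B holds.
*the reviewers₁* is an R-expression; *them₁* does not c-command it, and no other NP shares its index, so Principle C is satisfied.
All principles are respected.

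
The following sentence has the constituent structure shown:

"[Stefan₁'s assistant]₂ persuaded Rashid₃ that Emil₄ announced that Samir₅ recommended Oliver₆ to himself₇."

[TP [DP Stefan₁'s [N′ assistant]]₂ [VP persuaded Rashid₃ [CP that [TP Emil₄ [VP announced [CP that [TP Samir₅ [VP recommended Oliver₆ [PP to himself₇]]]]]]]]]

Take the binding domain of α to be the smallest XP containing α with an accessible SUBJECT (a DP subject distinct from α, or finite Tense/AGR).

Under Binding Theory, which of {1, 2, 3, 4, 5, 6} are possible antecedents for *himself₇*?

*himself* is an anaphor, so Principle A applies: it must be bound in its binding domain.
Binding domain of *himself₇*: the embedded TP, whose subject is Samir₅.
*Stefan₁* does not c-command the anaphor → cannot bind it.
*[Stefan₁'s assistant]₂* c-commands the anaphor but is outside its binding domain → cannot satisfy Principle A.
*Rashid₃* c-commands the anaphor but is outside its binding domain → cannot satisfy Principle A.
*Emil₄* c-commands the anaphor but is outside its binding domain → cannot satisfy Principle A.
*Samir₅* c-commands the anaphor within its binding domain → licit binder.
*Oliver₆* c-commands the anaphor within its binding domain → licit binder.

{5, 6}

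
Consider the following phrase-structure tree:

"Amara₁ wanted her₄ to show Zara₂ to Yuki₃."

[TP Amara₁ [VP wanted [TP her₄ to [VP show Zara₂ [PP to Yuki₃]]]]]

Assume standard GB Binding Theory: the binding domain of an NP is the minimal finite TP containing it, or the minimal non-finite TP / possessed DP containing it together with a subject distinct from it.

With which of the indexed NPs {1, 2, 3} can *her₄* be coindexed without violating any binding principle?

*her* is a pronoun, so Principle B applies: it must be free in its binding domain.
Binding domain of *her₄*: the matrix TP, whose subject is Amara₁.
*Amara₁* c-commands the pronoun within its binding domain → coindexation would violate Principle B.
*Zara₂*: the pronoun c-commands this R-expression → coindexation would violate Principle C on *Zara₂*.
*Yuki₃*: the pronoun c-commands this R-expression → coindexation would violate Principle C on *Yuki₃*.

none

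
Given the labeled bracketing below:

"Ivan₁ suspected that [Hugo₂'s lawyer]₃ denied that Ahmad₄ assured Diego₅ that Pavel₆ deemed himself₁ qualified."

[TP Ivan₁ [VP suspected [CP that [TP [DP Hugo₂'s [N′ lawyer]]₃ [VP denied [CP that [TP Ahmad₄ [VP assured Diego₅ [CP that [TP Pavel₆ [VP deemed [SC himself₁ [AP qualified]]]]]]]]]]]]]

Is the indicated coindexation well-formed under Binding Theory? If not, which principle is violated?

Principle A

The two coindexed NPs are *Ivan₁* and *himself₁*.
*himself₁* is an anaphor. Principle A requires it to be bound within its binding domain — the embedded TP, whose subject is Pavel₆.
Within that domain it is c-commanded by *Pavel₆*, which does not share its index.
*Ivan₁* does c-command the anaphor, but from outside its binding domain.
The anaphor is unbound in its domain → Principle A violation.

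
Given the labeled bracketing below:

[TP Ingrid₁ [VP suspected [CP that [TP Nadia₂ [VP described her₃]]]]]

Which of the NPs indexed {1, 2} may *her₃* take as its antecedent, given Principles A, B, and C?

*her* is a pronoun, so Principle B applies: it must be free in its binding domain.
Binding domain of *her₃*: the embedded TP, whose subject is Nadia₂.
*Ingrid₁* c-commands the pronoun but from outside its binding domain, and is not c-commanded by it → coindexation permitted.
*Nadia₂* c-commands the pronoun within its binding domain → coindexation would violate Principle B.

{1}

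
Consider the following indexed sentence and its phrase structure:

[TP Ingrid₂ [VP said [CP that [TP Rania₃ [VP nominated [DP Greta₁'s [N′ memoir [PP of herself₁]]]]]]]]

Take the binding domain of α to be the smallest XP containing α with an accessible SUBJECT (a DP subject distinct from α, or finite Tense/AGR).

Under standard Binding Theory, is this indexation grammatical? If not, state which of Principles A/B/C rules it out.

grammatical

The two coindexed NPs are *Greta₁* and *herself₁*.
*herself₁* is an anaphor; its binding domain is the possessed DP, whose subject is Greta₁. *Greta₁* c-commands it within that domain and shares its index, so Principle A is satisfied.
*Greta₁* is an R-expression; *herself₁* does not c-command it, and no other NP shares its index, so Principle C is satisfied.
All principles are respected.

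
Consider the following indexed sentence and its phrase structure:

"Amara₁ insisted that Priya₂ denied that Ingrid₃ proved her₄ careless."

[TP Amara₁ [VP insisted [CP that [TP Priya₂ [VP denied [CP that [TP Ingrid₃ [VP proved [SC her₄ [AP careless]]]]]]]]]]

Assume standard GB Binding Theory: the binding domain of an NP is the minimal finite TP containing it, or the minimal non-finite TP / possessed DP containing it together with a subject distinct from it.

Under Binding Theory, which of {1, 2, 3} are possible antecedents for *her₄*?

*her* is a pronoun, so Principle B applies: it must be free in its binding domain.
Binding domain of *her₄*: the embedded TP, whose subject is Ingrid₃.
*Amara₁* c-commands the pronoun but from outside its binding domain, and is not c-commanded by it → coindexation permitted.
*Priya₂* c-commands the pronoun but from outside its binding domain, and is not c-commanded by it → coindexation permitted.
*Ingrid₃* c-commands the pronoun within its binding domain → coindexation would violate Principle B.

{1, 2}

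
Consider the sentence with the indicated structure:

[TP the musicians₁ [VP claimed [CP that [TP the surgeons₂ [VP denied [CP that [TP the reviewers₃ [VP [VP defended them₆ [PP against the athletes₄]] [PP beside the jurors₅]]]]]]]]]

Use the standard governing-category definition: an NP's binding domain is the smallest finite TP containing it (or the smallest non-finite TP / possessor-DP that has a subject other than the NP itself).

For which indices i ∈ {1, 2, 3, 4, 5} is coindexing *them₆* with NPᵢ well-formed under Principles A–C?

*them* is a pronoun, so Principle B applies: it must be free in its binding domain.
Binding domain of *them₆*: the embedded TP, whose subject is the reviewers₃.
*the musicians₁* c-commands the pronoun but from outside its binding domain, and is not c-commanded by it → coindexation permitted.
*the surgeons₂* c-commands the pronoun but from outside its binding domain, and is not c-commanded by it → coindexation permitted.
*the reviewers₃* c-commands the pronoun within its binding domain → coindexation would violate Principle B.
*the athletes₄*: the pronoun c-commands this R-expression → coindexation would violate Principle C on *the athletes₄*.
*the jurors₅* and the pronoun do not c-command one another → neither Principle B nor Principle C is at stake; coindexation permitted.

{1, 2, 5}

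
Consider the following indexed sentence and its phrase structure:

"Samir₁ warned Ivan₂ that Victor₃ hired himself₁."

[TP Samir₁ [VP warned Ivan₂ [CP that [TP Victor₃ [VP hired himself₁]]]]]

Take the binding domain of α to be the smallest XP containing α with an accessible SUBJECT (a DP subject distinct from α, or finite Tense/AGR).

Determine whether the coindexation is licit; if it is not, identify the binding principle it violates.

The two coindexed NPs are *Samir₁* and *himself₁*.
*himself₁* is an anaphor. Principle A requires it to be bound within its binding domain — the embedded TP, whose subject is Victor₃.
Within that domain it is c-commanded by *Victor₃*, which does not share its index.
*Samir₁* does c-command the anaphor, but from outside its binding domain.
The anaphor is unbound in its domain → Principle A violation.

Principle A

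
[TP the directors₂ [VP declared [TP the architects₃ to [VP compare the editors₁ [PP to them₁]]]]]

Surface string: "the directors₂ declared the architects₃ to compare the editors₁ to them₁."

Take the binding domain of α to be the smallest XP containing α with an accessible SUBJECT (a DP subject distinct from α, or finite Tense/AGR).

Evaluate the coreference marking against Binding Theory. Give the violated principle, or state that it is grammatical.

Principle B

The two coindexed NPs are *the editors₁* and *them₁*.
*them₁* is a pronoun. Its binding domain is the embedded TP, whose subject is the architects₃.
*the editors₁* c-commands it within that domain and carries the same index.
The pronoun is locally bound → Principle B violation.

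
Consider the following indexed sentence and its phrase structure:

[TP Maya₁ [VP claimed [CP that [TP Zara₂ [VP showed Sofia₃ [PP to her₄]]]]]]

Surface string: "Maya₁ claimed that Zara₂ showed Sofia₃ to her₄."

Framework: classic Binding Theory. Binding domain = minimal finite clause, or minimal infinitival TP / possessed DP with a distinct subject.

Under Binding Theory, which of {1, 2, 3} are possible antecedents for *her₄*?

*her* is a pronoun, so Principle B applies: it must be free in its binding domain.
Binding domain of *her₄*: the embedded TP, whose subject is Zara₂.
*Maya₁* c-commands the pronoun but from outside its binding domain, and is not c-commanded by it → coindexation permitted.
*Zara₂* c-commands the pronoun within its binding domain → coindexation would violate Principle B.
*Sofia₃* c-commands the pronoun within its binding domain → coindexation would violate Principle B.

{1}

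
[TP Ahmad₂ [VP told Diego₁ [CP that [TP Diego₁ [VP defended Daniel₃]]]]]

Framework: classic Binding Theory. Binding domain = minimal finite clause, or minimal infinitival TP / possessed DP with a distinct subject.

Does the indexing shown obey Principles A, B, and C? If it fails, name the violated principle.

Principle C

The two coindexed NPs are *Diego₁* (the lower occurrence) and *Diego₁* (the higher occurrence).
*Diego₁* (the lower occurrence) is an R-expression. Principle C requires it to be free everywhere.
*Diego₁* (the higher occurrence) c-commands it and carries the same index.
The R-expression is bound → Principle C violation.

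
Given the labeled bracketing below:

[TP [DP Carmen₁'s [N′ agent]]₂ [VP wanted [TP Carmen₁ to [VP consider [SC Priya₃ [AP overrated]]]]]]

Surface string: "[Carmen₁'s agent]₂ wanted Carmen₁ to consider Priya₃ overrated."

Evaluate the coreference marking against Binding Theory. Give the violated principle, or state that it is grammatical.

The two coindexed NPs are *Carmen₁* and *Carmen₁*.
*Carmen₁* is an R-expression; no coindexed NP c-commands it, so Principle C holds.
*Carmen₁* is an R-expression; *Carmen₁* does not c-command it, and no other NP shares its index, so Principle C is satisfied.
All principles are respected.

grammatical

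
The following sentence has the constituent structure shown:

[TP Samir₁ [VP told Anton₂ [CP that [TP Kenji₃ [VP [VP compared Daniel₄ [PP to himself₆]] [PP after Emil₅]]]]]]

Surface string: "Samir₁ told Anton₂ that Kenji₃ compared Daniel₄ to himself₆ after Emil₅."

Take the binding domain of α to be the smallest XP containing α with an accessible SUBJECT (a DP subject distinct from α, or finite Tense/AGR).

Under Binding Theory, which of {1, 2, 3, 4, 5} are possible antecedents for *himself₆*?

{3, 4}

*himself* is an anaphor, so Principle A applies: it must be bound in its binding domain.
Binding domain of *himself₆*: the embedded TP, whose subject is Kenji₃.
*Samir₁* c-commands the anaphor but is outside its binding domain → cannot satisfy Principle A.
*Anton₂* c-commands the anaphor but is outside its binding domain → cannot satisfy Principle A.
*Kenji₃* c-commands the anaphor within its binding domain → licit binder.
*Daniel₄* c-commands the anaphor within its binding domain → licit binder.
*Emil₅* does not c-command the anaphor → cannot bind it.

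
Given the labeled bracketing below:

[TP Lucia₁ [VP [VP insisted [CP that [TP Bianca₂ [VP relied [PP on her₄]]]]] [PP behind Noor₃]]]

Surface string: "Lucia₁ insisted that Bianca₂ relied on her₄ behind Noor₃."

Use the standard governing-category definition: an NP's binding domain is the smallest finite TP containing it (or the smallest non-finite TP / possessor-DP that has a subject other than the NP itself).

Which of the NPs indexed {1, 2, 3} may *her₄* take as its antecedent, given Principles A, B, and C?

*her* is a pronoun, so Principle B applies: it must be free in its binding domain.
Binding domain of *her₄*: the embedded TP, whose subject is Bianca₂.
*Lucia₁* c-commands the pronoun but from outside its binding domain, and is not c-commanded by it → coindexation permitted.
*Bianca₂* c-commands the pronoun within its binding domain → coindexation would violate Principle B.
*Noor₃* and the pronoun do not c-command one another → neither Principle B nor Principle C is at stake; coindexation permitted.

{1, 3}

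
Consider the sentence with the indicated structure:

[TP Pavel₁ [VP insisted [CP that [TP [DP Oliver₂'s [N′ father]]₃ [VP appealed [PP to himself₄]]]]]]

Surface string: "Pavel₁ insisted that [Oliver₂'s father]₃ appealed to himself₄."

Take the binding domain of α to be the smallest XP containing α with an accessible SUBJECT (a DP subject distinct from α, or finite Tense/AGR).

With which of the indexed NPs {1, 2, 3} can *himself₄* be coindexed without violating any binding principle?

{3}

*himself* is an anaphor, so Principle A applies: it must be bound in its binding domain.
Binding domain of *himself₄*: the embedded TP, whose subject is [Oliver₂'s father]₃.
*Pavel₁* c-commands the anaphor but is outside its binding domain → cannot satisfy Principle A.
*Oliver₂* does not c-command the anaphor → cannot bind it.
*[Oliver₂'s father]₃* c-commands the anaphor within its binding domain → licit binder.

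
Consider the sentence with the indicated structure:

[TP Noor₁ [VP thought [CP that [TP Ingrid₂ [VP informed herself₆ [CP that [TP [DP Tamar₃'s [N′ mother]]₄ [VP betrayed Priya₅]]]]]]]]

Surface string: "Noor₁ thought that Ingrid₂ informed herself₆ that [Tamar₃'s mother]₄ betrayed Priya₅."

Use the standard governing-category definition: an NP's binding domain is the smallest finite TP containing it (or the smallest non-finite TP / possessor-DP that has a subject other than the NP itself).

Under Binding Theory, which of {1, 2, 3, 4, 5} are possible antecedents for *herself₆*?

*herself* is an anaphor, so Principle A applies: it must be bound in its binding domain.
Binding domain of *herself₆*: the embedded TP, whose subject is Ingrid₂.
*Noor₁* c-commands the anaphor but is outside its binding domain → cannot satisfy Principle A.
*Ingrid₂* c-commands the anaphor within its binding domain → licit binder.
*Tamar₃* does not c-command the anaphor → cannot bind it.
*[Tamar₃'s mother]₄* does not c-command the anaphor → cannot bind it.
*Priya₅* does not c-command the anaphor → cannot bind it.

{2}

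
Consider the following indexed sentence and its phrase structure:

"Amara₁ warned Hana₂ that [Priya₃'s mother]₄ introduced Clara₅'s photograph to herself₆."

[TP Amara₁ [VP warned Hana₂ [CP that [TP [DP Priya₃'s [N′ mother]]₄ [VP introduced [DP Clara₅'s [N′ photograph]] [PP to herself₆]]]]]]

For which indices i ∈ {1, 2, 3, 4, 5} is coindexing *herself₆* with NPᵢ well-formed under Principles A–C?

{4}

*herself* is an anaphor, so Principle A applies: it must be bound in its binding domain.
Binding domain of *herself₆*: the embedded TP, whose subject is [Priya₃'s mother]₄.
*Amara₁* c-commands the anaphor but is outside its binding domain → cannot satisfy Principle A.
*Hana₂* c-commands the anaphor but is outside its binding domain → cannot satisfy Principle A.
*Priya₃* does not c-command the anaphor → cannot bind it.
*[Priya₃'s mother]₄* c-commands the anaphor within its binding domain → licit binder.
*Clara₅* does not c-command the anaphor → cannot bind it.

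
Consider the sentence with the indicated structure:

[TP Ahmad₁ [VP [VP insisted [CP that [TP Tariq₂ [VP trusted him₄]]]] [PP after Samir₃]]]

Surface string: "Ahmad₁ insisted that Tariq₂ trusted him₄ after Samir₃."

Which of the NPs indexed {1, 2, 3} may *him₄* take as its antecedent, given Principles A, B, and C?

{1, 3}

*him* is a pronoun, so Principle B applies: it must be free in its binding domain.
Binding domain of *him₄*: the embedded TP, whose subject is Tariq₂.
*Ahmad₁* c-commands the pronoun but from outside its binding domain, and is not c-commanded by it → coindexation permitted.
*Tariq₂* c-commands the pronoun within its binding domain → coindexation would violate Principle B.
*Samir₃* and the pronoun do not c-command one another → neither Principle B nor Principle C is at stake; coindexation permitted.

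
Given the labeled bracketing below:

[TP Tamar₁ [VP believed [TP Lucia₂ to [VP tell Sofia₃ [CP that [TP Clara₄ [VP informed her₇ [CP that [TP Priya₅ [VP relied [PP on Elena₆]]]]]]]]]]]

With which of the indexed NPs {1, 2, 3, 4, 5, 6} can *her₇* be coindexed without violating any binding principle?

*her* is a pronoun, so Principle B applies: it must be free in its binding domain.
Binding domain of *her₇*: the embedded TP, whose subject is Clara₄.
*Tamar₁* c-commands the pronoun but from outside its binding domain, and is not c-commanded by it → coindexation permitted.
*Lucia₂* c-commands the pronoun but from outside its binding domain, and is not c-commanded by it → coindexation permitted.
*Sofia₃* c-commands the pronoun but from outside its binding domain, and is not c-commanded by it → coindexation permitted.
*Clara₄* c-commands the pronoun within its binding domain → coindexation would violate Principle B.
*Priya₅*: the pronoun c-commands this R-expression → coindexation would violate Principle C on *Priya₅*.
*Elena₆*: the pronoun c-commands this R-expression → coindexation would violate Principle C on *Elena₆*.

{1, 2, 3}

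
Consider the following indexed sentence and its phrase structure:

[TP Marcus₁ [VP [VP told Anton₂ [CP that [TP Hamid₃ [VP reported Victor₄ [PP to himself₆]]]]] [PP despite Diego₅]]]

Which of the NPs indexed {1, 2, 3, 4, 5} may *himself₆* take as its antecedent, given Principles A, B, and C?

{3, 4}

*himself* is an anaphor, so Principle A applies: it must be bound in its binding domain.
Binding domain of *himself₆*: the embedded TP, whose subject is Hamid₃.
*Marcus₁* c-commands the anaphor but is outside its binding domain → cannot satisfy Principle A.
*Anton₂* c-commands the anaphor but is outside its binding domain → cannot satisfy Principle A.
*Hamid₃* c-commands the anaphor within its binding domain → licit binder.
*Victor₄* c-commands the anaphor within its binding domain → licit binder.
*Diego₅* does not c-command the anaphor → cannot bind it.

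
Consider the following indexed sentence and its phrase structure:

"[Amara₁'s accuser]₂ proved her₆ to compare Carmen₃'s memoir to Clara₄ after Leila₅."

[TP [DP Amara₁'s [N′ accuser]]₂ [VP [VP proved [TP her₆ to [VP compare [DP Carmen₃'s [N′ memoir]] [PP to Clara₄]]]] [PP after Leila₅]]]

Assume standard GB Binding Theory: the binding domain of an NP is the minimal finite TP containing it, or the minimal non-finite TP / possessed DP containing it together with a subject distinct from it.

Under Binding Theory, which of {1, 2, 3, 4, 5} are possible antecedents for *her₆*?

*her* is a pronoun, so Principle B applies: it must be free in its binding domain.
Binding domain of *her₆*: the matrix TP, whose subject is [Amara₁'s accuser]₂.
*Amara₁* and the pronoun do not c-command one another → neither Principle B nor Principle C is at stake; coindexation permitted.
*[Amara₁'s accuser]₂* c-commands the pronoun within its binding domain → coindexation would violate Principle B.
*Carmen₃*: the pronoun c-commands this R-expression → coindexation would violate Principle C on *Carmen₃*.
*Clara₄*: the pronoun c-commands this R-expression → coindexation would violate Principle C on *Clara₄*.
*Leila₅* and the pronoun do not c-command one another → neither Principle B nor Principle C is at stake; coindexation permitted.

{1, 5}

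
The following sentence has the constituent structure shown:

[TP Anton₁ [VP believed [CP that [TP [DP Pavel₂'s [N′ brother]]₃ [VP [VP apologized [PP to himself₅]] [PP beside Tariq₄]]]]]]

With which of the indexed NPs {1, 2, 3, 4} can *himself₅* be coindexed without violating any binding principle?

*himself* is an anaphor, so Principle A applies: it must be bound in its binding domain.
Binding domain of *himself₅*: the embedded TP, whose subject is [Pavel₂'s brother]₃.
*Anton₁* c-commands the anaphor but is outside its binding domain → cannot satisfy Principle A.
*Pavel₂* does not c-command the anaphor → cannot bind it.
*[Pavel₂'s brother]₃* c-commands the anaphor within its binding domain → licit binder.
*Tariq₄* does not c-command the anaphor → cannot bind it.

{3}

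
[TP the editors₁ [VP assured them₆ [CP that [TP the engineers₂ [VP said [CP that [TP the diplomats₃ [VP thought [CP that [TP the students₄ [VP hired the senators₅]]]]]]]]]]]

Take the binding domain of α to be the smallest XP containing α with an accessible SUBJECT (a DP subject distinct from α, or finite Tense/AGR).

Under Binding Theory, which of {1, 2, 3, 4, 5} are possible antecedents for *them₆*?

none

*them* is a pronoun, so Principle B applies: it must be free in its binding domain.
Binding domain of *them₆*: the matrix TP, whose subject is the editors₁.
*the editors₁* c-commands the pronoun within its binding domain → coindexation would violate Principle B.
*the engineers₂*: the pronoun c-commands this R-expression → coindexation would violate Principle C on *the engineers₂*.
*the diplomats₃*: the pronoun c-commands this R-expression → coindexation would violate Principle C on *the diplomats₃*.
*the students₄*: the pronoun c-commands this R-expression → coindexation would violate Principle C on *the students₄*.
*the senators₅*: the pronoun c-commands this R-expression → coindexation would violate Principle C on *the senators₅*.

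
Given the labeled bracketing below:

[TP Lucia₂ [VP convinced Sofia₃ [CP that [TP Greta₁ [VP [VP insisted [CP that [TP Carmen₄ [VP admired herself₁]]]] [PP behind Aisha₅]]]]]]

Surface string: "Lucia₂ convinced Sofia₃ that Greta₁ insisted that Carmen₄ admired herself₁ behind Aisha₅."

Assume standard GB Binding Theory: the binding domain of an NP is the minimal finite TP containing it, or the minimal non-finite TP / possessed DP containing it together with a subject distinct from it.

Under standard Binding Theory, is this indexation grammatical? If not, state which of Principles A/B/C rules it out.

The two coindexed NPs are *Greta₁* and *herself₁*.
*herself₁* is an anaphor. Principle A requires it to be bound within its binding domain — the embedded TP, whose subject is Carmen₄.
Within that domain it is c-commanded by *Carmen₄*, which does not share its index.
*Greta₁* does c-command the anaphor, but from outside its binding domain.
The anaphor is unbound in its domain → Principle A violation.

Principle A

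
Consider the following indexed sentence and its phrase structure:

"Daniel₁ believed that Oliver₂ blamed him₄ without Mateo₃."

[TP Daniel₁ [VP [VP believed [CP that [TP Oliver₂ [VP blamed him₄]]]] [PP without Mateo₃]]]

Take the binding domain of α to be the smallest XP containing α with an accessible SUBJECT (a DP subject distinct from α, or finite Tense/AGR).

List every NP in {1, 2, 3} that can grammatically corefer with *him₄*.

*him* is a pronoun, so Principle B applies: it must be free in its binding domain.
Binding domain of *him₄*: the embedded TP, whose subject is Oliver₂.
*Daniel₁* c-commands the pronoun but from outside its binding domain, and is not c-commanded by it → coindexation permitted.
*Oliver₂* c-commands the pronoun within its binding domain → coindexation would violate Principle B.
*Mateo₃* and the pronoun do not c-command one another → neither Principle B nor Principle C is at stake; coindexation permitted.

{1, 3}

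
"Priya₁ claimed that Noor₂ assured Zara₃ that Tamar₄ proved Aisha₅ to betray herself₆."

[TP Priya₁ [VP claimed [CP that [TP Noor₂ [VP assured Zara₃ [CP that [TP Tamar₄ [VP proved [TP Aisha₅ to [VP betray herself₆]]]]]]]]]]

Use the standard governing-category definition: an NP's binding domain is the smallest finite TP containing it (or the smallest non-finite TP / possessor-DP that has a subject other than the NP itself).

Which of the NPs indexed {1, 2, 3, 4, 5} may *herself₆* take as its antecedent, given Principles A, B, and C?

{5}

*herself* is an anaphor, so Principle A applies: it must be bound in its binding domain.
Binding domain of *herself₆*: the embedded TP, whose subject is Aisha₅.
*Priya₁* c-commands the anaphor but is outside its binding domain → cannot satisfy Principle A.
*Noor₂* c-commands the anaphor but is outside its binding domain → cannot satisfy Principle A.
*Zara₃* c-commands the anaphor but is outside its binding domain → cannot satisfy Principle A.
*Tamar₄* c-commands the anaphor but is outside its binding domain → cannot satisfy Principle A.
*Aisha₅* c-commands the anaphor within its binding domain → licit binder.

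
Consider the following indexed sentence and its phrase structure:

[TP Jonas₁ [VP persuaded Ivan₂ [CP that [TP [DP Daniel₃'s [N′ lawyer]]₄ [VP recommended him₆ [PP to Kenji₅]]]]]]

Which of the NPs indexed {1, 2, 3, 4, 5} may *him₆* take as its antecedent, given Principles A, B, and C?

*him* is a pronoun, so Principle B applies: it must be free in its binding domain.
Binding domain of *him₆*: the embedded TP, whose subject is [Daniel₃'s lawyer]₄.
*Jonas₁* c-commands the pronoun but from outside its binding domain, and is not c-commanded by it → coindexation permitted.
*Ivan₂* c-commands the pronoun but from outside its binding domain, and is not c-commanded by it → coindexation permitted.
*Daniel₃* and the pronoun do not c-command one another → neither Principle B nor Principle C is at stake; coindexation permitted.
*[Daniel₃'s lawyer]₄* c-commands the pronoun within its binding domain → coindexation would violate Principle B.
*Kenji₅*: the pronoun c-commands this R-expression → coindexation would violate Principle C on *Kenji₅*.

{1, 2, 3}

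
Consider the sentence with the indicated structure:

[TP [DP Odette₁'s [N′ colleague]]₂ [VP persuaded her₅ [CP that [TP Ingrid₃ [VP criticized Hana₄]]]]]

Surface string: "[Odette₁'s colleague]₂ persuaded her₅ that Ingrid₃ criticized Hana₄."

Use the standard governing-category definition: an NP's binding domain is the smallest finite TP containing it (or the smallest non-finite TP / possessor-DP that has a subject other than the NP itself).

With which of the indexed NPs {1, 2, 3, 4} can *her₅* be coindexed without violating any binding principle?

{1}

*her* is a pronoun, so Principle B applies: it must be free in its binding domain.
Binding domain of *her₅*: the matrix TP, whose subject is [Odette₁'s colleague]₂.
*Odette₁* and the pronoun do not c-command one another → neither Principle B nor Principle C is at stake; coindexation permitted.
*[Odette₁'s colleague]₂* c-commands the pronoun within its binding domain → coindexation would violate Principle B.
*Ingrid₃*: the pronoun c-commands this R-expression → coindexation would violate Principle C on *Ingrid₃*.
*Hana₄*: the pronoun c-commands this R-expression → coindexation would violate Principle C on *Hana₄*.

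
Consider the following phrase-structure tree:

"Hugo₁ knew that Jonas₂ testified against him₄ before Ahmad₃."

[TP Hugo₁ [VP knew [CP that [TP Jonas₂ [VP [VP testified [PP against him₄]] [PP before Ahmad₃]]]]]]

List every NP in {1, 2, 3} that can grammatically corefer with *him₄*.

{1, 3}

*him* is a pronoun, so Principle B applies: it must be free in its binding domain.
Binding domain of *him₄*: the embedded TP, whose subject is Jonas₂.
*Hugo₁* c-commands the pronoun but from outside its binding domain, and is not c-commanded by it → coindexation permitted.
*Jonas₂* c-commands the pronoun within its binding domain → coindexation would violate Principle B.
*Ahmad₃* and the pronoun do not c-command one another → neither Principle B nor Principle C is at stake; coindexation permitted.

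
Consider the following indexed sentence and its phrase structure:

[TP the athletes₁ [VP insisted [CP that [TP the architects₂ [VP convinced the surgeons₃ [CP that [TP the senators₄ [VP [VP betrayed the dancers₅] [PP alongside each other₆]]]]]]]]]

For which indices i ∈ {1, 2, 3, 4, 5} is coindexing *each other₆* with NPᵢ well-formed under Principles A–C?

*each other* is an anaphor, so Principle A applies: it must be bound in its binding domain.
Binding domain of *each other₆*: the embedded TP, whose subject is the senators₄.
*the athletes₁* c-commands the anaphor but is outside its binding domain → cannot satisfy Principle A.
*the architects₂* c-commands the anaphor but is outside its binding domain → cannot satisfy Principle A.
*the surgeons₃* c-commands the anaphor but is outside its binding domain → cannot satisfy Principle A.
*the senators₄* c-commands the anaphor within its binding domain → licit binder.
*the dancers₅* does not c-command the anaphor → cannot bind it.

{4}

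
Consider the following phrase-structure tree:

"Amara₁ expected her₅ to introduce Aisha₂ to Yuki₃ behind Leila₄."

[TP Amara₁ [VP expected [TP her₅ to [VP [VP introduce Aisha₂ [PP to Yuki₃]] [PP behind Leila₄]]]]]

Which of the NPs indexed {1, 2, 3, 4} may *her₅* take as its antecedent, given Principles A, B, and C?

*her* is a pronoun, so Principle B applies: it must be free in its binding domain.
Binding domain of *her₅*: the matrix TP, whose subject is Amara₁.
*Amara₁* c-commands the pronoun within its binding domain → coindexation would violate Principle B.
*Aisha₂*: the pronoun c-commands this R-expression → coindexation would violate Principle C on *Aisha₂*.
*Yuki₃*: the pronoun c-commands this R-expression → coindexation would violate Principle C on *Yuki₃*.
*Leila₄*: the pronoun c-commands this R-expression → coindexation would violate Principle C on *Leila₄*.

none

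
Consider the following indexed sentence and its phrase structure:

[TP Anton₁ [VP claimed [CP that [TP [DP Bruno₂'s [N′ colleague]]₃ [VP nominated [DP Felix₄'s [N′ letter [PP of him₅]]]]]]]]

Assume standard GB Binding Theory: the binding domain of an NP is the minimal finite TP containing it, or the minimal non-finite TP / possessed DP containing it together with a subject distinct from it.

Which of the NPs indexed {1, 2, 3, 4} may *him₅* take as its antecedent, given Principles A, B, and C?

*him* is a pronoun, so Principle B applies: it must be free in its binding domain.
Binding domain of *him₅*: the possessed DP, whose subject is Felix₄.
*Anton₁* c-commands the pronoun but from outside its binding domain, and is not c-commanded by it → coindexation permitted.
*Bruno₂* and the pronoun do not c-command one another → neither Principle B nor Principle C is at stake; coindexation permitted.
*[Bruno₂'s colleague]₃* c-commands the pronoun but from outside its binding domain, and is not c-commanded by it → coindexation permitted.
*Felix₄* c-commands the pronoun within its binding domain → coindexation would violate Principle B.

{1, 2, 3}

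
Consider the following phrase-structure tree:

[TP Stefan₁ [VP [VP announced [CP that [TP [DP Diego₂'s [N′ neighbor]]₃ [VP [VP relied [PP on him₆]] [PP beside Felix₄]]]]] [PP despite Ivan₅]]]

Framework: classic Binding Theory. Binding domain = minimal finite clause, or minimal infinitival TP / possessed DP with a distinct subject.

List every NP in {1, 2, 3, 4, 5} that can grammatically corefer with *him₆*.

*him* is a pronoun, so Principle B applies: it must be free in its binding domain.
Binding domain of *him₆*: the embedded TP, whose subject is [Diego₂'s neighbor]₃.
*Stefan₁* c-commands the pronoun but from outside its binding domain, and is not c-commanded by it → coindexation permitted.
*Diego₂* and the pronoun do not c-command one another → neither Principle B nor Principle C is at stake; coindexation permitted.
*[Diego₂'s neighbor]₃* c-commands the pronoun within its binding domain → coindexation would violate Principle B.
*Felix₄* and the pronoun do not c-command one another → neither Principle B nor Principle C is at stake; coindexation permitted.
*Ivan₅* and the pronoun do not c-command one another → neither Principle B nor Principle C is at stake; coindexation permitted.

{1, 2, 4, 5}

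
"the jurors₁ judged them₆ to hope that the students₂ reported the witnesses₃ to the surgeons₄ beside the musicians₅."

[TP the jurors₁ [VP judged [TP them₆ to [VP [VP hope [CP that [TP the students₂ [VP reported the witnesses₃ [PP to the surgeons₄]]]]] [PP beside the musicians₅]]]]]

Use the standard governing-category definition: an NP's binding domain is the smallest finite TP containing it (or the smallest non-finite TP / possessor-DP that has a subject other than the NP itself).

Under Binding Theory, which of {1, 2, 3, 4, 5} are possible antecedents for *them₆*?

*them* is a pronoun, so Principle B applies: it must be free in its binding domain.
Binding domain of *them₆*: the matrix TP, whose subject is the jurors₁.
*the jurors₁* c-commands the pronoun within its binding domain → coindexation would violate Principle B.
*the students₂*: the pronoun c-commands this R-expression → coindexation would violate Principle C on *the students₂*.
*the witnesses₃*: the pronoun c-commands this R-expression → coindexation would violate Principle C on *the witnesses₃*.
*the surgeons₄*: the pronoun c-commands this R-expression → coindexation would violate Principle C on *the surgeons₄*.
*the musicians₅*: the pronoun c-commands this R-expression → coindexation would violate Principle C on *the musicians₅*.

none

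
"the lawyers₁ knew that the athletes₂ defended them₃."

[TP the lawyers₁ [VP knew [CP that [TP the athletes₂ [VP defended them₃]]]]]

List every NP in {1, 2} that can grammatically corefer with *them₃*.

{1}

*them* is a pronoun, so Principle B applies: it must be free in its binding domain.
Binding domain of *them₃*: the embedded TP, whose subject is the athletes₂.
*the lawyers₁* c-commands the pronoun but from outside its binding domain, and is not c-commanded by it → coindexation permitted.
*the athletes₂* c-commands the pronoun within its binding domain → coindexation would violate Principle B.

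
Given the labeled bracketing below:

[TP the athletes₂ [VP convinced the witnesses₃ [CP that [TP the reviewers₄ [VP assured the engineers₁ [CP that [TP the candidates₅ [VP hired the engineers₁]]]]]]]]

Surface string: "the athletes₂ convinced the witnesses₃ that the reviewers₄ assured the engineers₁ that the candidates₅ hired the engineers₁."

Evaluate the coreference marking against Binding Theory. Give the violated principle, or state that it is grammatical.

Principle C

The two coindexed NPs are *the engineers₁* (the lower occurrence) and *the engineers₁* (the higher occurrence).
*the engineers₁* (the lower occurrence) is an R-expression. Principle C requires it to be free everywhere.
*the engineers₁* (the higher occurrence) c-commands it and carries the same index.
The R-expression is bound → Principle C violation.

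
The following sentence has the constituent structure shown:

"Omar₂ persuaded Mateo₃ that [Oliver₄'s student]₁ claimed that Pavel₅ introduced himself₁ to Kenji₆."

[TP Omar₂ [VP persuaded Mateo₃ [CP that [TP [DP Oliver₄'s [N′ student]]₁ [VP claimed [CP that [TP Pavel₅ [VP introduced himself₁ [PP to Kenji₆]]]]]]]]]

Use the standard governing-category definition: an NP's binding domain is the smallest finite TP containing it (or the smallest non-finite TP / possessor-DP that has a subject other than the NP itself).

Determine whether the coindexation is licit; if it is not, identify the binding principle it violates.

The two coindexed NPs are *[Oliver₄'s student]₁* and *himself₁*.
*himself₁* is an anaphor. Principle A requires it to be bound within its binding domain — the embedded TP, whose subject is Pavel₅.
Within that domain it is c-commanded by *Pavel₅*, which does not share its index.
*[Oliver₄'s student]₁* does c-command the anaphor, but from outside its binding domain.
The anaphor is unbound in its domain → Principle A violation.

Principle A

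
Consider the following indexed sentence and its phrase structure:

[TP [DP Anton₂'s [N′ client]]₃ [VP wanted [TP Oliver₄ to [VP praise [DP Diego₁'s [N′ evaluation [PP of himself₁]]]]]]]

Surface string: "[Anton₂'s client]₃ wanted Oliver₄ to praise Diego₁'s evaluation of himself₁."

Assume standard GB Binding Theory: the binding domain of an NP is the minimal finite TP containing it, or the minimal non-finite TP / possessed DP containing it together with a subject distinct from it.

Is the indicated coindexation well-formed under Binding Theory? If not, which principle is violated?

grammatical

The two coindexed NPs are *Diego₁* and *himself₁*.
*himself₁* is an anaphor; its binding domain is the possessed DP, whose subject is Diego₁. *Diego₁* c-commands it within that domain and shares its index, so Principle A is satisfied.
*Diego₁* is an R-expression; *himself₁* does not c-command it, and no other NP shares its index, so Principle C is satisfied.
All principles are respected.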